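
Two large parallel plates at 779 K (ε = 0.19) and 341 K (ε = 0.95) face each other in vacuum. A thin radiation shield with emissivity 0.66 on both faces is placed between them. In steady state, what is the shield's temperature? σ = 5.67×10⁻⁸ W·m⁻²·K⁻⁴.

In steady state the net flux on the hot side equals that on the cold side.
σ(T₁⁴−T_s⁴)/D₁ = σ(T_s⁴−T₂⁴)/D₂, with D₁ = 1/ε₁+1/ε_s−1 = 5.778, D₂ = 1/ε_s+1/ε₂−1 = 1.568.
Solve for T_s⁴: T_s⁴ = (D₂·T₁⁴ + D₁·T₂⁴)/(D₁+D₂) = 8.923×10¹⁰ K⁴.

T_s ≈ 547 K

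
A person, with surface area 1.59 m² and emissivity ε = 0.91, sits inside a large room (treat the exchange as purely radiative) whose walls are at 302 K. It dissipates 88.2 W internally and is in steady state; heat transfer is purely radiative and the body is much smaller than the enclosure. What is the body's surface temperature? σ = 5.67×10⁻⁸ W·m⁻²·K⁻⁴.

For a small grey body in a large enclosure, net radiated power = εσA(T⁴ − T_w⁴).
Steady state: P = εσA(T⁴ − T_w⁴) with A = 1.59 m².
T⁴ = P/(εσA) + T_w⁴ = 88.2/(0.91·5.67×10⁻⁸·1.590) + (302)⁴
    = 1.075×10⁹ + 8.318×10⁹ = 9.393×10⁹ K⁴.

T ≈ 311 K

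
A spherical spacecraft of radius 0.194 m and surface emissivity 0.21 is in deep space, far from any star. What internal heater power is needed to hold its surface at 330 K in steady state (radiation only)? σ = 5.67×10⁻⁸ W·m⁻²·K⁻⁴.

P = εσ·4πr²·T⁴.
4πr² = 0.4729 m²; T⁴ = 1.186×10¹⁰ K⁴.
P = 0.21·5.67×10⁻⁸·0.4729·1.186×10¹⁰.

P ≈ 66.8 W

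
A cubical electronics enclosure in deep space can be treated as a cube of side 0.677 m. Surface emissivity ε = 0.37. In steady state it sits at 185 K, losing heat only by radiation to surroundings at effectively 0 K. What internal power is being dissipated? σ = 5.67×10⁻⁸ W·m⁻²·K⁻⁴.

P ≈ 67.6 W

Steady state: P = εσA T⁴.
A = 6L² = 2.750 m²; T⁴ = (185)⁴ = 1.171×10⁹ K⁴.
P = 0.37 × 5.67×10⁻⁸ × 2.750 × 1.171×10⁹.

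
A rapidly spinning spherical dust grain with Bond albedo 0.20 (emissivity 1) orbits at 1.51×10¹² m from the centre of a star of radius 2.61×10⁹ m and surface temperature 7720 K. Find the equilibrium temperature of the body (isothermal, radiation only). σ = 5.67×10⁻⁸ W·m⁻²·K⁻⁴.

The star's surface emits σT_*⁴; at distance d the flux is S = σT_*⁴(R_*/d)².
S = 5.67×10⁻⁸·(7720)⁴·(2.61×10⁹/1.51×10¹²)² = 601.7 W/m².
For an isothermal sphere T⁴ = (1−a)S/(4σ) = 2.122×10⁹ K⁴.

T ≈ 215 K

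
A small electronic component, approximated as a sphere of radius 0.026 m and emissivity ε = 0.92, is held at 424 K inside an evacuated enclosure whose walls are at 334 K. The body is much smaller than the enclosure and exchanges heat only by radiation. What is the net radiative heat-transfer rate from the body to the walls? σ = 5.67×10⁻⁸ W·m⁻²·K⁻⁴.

For a small grey body in a large enclosure: P_net = εσA(T_body⁴ − T_wall⁴).
A = 4πr² = 0.008495 m²; T_body⁴ − T_wall⁴ = 3.232×10¹⁰ − 1.244×10¹⁰ = 1.987×10¹⁰ K⁴.
|P_net| = 0.92·5.67×10⁻⁸·0.008495·1.987×10¹⁰.

P_net ≈ 8.81 W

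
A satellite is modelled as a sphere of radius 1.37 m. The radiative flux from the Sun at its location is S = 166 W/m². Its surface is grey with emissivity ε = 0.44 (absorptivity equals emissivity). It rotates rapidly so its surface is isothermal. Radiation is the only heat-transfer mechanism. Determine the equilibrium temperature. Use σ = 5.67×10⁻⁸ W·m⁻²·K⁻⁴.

T ≈ 164 K

At equilibrium, absorbed power = emitted power.
Absorbing cross-section = πr² = 5.896 m²; emitting surface = 4πr² = 23.59 m² (ratio 4).
εS·A_cross = εσ·A_surf·T⁴  ⇒  T⁴ = S/(4σ)   (ε cancels).
T⁴ = 166/(4·5.67×10⁻⁸) = 7.319×10⁸ K⁴.
T = (7.319×10⁸)^(1/4).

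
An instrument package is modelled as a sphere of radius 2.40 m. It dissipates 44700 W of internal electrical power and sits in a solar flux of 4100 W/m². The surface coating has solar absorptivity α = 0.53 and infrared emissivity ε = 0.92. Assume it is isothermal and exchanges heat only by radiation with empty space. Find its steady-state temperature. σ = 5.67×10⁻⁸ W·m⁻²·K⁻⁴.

At steady state, absorbed solar power + internal power = radiated power.
Absorbed: α·S·A_cross = 0.53·4100·18.10 = 39320 W (cross-section πr²).
Total input = 39320 + 44700 = 84020 W.
Radiated: εσ·A_surf·T⁴ with A_surf = 4πr² = 72.38 m².
T⁴ = 84020/(0.92·5.67×10⁻⁸·72.38) = 2.225×10¹⁰ K⁴.

T ≈ 386 K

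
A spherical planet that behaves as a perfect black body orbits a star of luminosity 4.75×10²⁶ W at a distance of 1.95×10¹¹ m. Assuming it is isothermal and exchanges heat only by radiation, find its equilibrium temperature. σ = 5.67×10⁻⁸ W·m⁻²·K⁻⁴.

First find the stellar flux at distance d: S = L/(4πd²) = 4.75×10²⁶/(4π·(1.95×10¹¹)²) = 994.1 W/m².
For an isothermal sphere, absorbed (1−a)S·πr² = emitted σ·4πr²·T⁴, so T⁴ = (1−a)S/(4σ).
T⁴ = 1.00·994.1/(4·5.67×10⁻⁸) = 4.383×10⁹ K⁴.

T ≈ 257 K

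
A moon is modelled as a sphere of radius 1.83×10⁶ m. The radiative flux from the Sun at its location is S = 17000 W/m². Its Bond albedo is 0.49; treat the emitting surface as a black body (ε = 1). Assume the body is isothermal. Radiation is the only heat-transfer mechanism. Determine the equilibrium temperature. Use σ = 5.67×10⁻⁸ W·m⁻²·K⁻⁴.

At equilibrium, absorbed power = emitted power.
Absorbing cross-section = πr² = 1.052×10¹³ m²; emitting surface = 4πr² = 4.208×10¹³ m² (ratio 4).
(1−a)S·A_cross = εσ·A_surf·T⁴  ⇒  T⁴ = (1−a)S/(4σ).
T⁴ = 0.510·17000/(4·5.67×10⁻⁸) = 3.823×10¹⁰ K⁴.
T = (3.823×10¹⁰)^(1/4).

T ≈ 442 K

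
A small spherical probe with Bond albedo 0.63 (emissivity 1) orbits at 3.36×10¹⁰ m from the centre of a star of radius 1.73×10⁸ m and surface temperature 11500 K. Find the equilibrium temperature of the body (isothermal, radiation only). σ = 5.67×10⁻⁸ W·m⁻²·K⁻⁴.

The star's surface emits σT_*⁴; at distance d the flux is S = σT_*⁴(R_*/d)².
S = 5.67×10⁻⁸·(11500)⁴·(1.73×10⁸/3.36×10¹⁰)² = 26290 W/m².
For an isothermal sphere T⁴ = (1−a)S/(4σ) = 4.289×10¹⁰ K⁴.

T ≈ 455 K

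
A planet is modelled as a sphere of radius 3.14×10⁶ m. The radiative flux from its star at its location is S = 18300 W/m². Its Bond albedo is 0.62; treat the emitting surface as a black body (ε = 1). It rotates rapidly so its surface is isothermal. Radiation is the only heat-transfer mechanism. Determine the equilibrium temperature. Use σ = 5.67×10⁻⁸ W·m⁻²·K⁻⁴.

T ≈ 418 K

At equilibrium, absorbed power = emitted power.
Absorbing cross-section = πr² = 3.097×10¹³ m²; emitting surface = 4πr² = 1.239×10¹⁴ m² (ratio 4).
(1−a)S·A_cross = εσ·A_surf·T⁴  ⇒  T⁴ = (1−a)S/(4σ).
T⁴ = 0.380·18300/(4·5.67×10⁻⁸) = 3.066×10¹⁰ K⁴.
T = (3.066×10¹⁰)^(1/4).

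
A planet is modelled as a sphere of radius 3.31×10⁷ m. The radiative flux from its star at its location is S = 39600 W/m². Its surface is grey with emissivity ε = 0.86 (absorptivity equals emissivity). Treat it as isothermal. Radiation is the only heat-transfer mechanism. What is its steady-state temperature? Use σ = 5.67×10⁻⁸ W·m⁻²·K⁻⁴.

At equilibrium, absorbed power = emitted power.
Absorbing cross-section = πr² = 3.442×10¹⁵ m²; emitting surface = 4πr² = 1.377×10¹⁶ m² (ratio 4).
εS·A_cross = εσ·A_surf·T⁴  ⇒  T⁴ = S/(4σ)   (ε cancels).
T⁴ = 39600/(4·5.67×10⁻⁸) = 1.746×10¹¹ K⁴.
T = (1.746×10¹¹)^(1/4).

T ≈ 646 K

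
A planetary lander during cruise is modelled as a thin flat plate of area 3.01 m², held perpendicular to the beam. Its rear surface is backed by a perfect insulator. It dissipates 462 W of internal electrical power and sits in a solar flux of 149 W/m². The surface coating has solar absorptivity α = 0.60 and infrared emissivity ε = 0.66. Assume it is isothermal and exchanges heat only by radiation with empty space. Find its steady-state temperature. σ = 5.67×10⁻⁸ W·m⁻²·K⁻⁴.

At steady state, absorbed solar power + internal power = radiated power.
Absorbed: α·S·A_cross = 0.60·149·3.010 = 269.1 W (cross-section A).
Total input = 269.1 + 462 = 731.1 W.
Radiated: εσ·A_surf·T⁴ with A_surf = A = 3.010 m².
T⁴ = 731.1/(0.66·5.67×10⁻⁸·3.010) = 6.491×10⁹ K⁴.

T ≈ 284 K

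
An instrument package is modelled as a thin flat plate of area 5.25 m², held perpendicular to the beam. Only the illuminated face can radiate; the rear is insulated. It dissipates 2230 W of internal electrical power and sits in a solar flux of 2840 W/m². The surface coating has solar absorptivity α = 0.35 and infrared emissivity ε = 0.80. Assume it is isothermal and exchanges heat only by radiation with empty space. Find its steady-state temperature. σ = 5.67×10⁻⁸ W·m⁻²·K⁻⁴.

At steady state, absorbed solar power + internal power = radiated power.
Absorbed: α·S·A_cross = 0.35·2840·5.250 = 5218 W (cross-section A).
Total input = 5218 + 2230 = 7448 W.
Radiated: εσ·A_surf·T⁴ with A_surf = A = 5.250 m².
T⁴ = 7448/(0.80·5.67×10⁻⁸·5.250) = 3.128×10¹⁰ K⁴.

T ≈ 421 K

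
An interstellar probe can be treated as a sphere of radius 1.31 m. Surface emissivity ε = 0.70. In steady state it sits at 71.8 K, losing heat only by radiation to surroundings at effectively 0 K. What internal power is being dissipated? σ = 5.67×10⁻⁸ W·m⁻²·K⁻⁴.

P ≈ 22.7 W

Steady state: P = εσA T⁴.
A = 4πr² = 21.57 m²; T⁴ = (71.8)⁴ = 2.658×10⁷ K⁴.
P = 0.70 × 5.67×10⁻⁸ × 21.57 × 2.658×10⁷.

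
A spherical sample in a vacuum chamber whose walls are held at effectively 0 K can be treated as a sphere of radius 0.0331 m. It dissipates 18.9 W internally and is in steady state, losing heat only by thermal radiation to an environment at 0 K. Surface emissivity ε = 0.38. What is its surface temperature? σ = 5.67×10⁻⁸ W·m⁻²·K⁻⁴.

T ≈ 502 K

Steady state: internal power = radiated power, P = εσA T⁴.
Radiating area A = 4πr² = 0.01377 m².
T⁴ = P/(εσA) = 18.9/(0.38·5.67×10⁻⁸·0.01377) = 6.371×10¹⁰ K⁴.
T = (6.371×10¹⁰)^(1/4).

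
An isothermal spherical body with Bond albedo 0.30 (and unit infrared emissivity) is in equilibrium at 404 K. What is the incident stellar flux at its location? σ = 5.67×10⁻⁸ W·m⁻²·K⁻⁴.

(1−a)S·πr² = σ·4πr²·T⁴ ⇒ S = 4σT⁴/(1−a).
S = 4·5.67×10⁻⁸·2.664×10¹⁰/0.700.

S ≈ 8630 W/m²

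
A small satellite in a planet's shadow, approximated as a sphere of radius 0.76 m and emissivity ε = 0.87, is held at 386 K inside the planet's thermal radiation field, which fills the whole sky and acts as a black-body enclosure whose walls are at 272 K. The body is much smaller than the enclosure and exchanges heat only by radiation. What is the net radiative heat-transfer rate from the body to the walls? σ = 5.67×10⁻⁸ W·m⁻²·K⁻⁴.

P_net ≈ 5990 W

For a small grey body in a large enclosure: P_net = εσA(T_body⁴ − T_wall⁴).
A = 4πr² = 7.258 m²; T_body⁴ − T_wall⁴ = 2.220×10¹⁰ − 5.474×10⁹ = 1.673×10¹⁰ K⁴.
|P_net| = 0.87·5.67×10⁻⁸·7.258·1.673×10¹⁰.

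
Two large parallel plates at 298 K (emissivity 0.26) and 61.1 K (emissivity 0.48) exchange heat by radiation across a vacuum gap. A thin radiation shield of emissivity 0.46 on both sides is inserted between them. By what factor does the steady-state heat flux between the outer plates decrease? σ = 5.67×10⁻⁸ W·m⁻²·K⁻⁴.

Without shield: q₀ = σΔ(T⁴)/(1/ε₁+1/ε₂−1) with denominator 4.929.
With shield the two gaps are in series; the resistances add: (1/ε₁+1/ε_s−1)+(1/ε_s+1/ε₂−1) = 5.020+3.257 = 8.277.
Heat-flux ratio q₀/q = 8.277/4.929.

factor ≈ 1.68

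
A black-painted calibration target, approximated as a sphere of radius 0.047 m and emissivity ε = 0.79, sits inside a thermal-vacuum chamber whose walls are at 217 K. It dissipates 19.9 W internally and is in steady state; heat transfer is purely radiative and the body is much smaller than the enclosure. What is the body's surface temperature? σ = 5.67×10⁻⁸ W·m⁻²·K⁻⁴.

For a small grey body in a large enclosure, net radiated power = εσA(T⁴ − T_w⁴).
Steady state: P = εσA(T⁴ − T_w⁴) with A = 4πr² = 0.02776 m².
T⁴ = P/(εσA) + T_w⁴ = 19.9/(0.79·5.67×10⁻⁸·0.02776) + (217)⁴
    = 1.600×10¹⁰ + 2.217×10⁹ = 1.822×10¹⁰ K⁴.

T ≈ 367 K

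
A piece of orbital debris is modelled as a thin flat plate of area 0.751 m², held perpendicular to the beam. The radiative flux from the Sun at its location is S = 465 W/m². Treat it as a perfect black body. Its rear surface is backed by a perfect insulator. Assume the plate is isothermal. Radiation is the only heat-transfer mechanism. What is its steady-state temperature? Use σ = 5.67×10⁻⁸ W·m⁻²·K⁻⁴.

T ≈ 301 K

At equilibrium, absorbed power = emitted power.
Absorbing cross-section = A = 0.7510 m²; emitting surface = A = 0.7510 m² (ratio 1).
S·A_cross = εσ·A_surf·T⁴  ⇒  T⁴ = S/(1σ).
T⁴ = 1.00·465/(1·5.67×10⁻⁸) = 8.201×10⁹ K⁴.
T = (8.201×10⁹)^(1/4).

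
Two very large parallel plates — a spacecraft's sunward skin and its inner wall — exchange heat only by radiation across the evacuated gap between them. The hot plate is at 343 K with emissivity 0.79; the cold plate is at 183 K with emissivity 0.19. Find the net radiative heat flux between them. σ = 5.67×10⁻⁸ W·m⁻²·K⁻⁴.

For two infinite grey parallel plates, q = σ(T₁⁴ − T₂⁴)/(1/ε₁ + 1/ε₂ − 1).
T₁⁴ − T₂⁴ = 1.384×10¹⁰ − 1.122×10⁹ = 1.272×10¹⁰ K⁴.
1/ε₁ + 1/ε₂ − 1 = 1.266 + 5.263 − 1 = 5.529.
q = 5.67×10⁻⁸ × 1.272×10¹⁰ / 5.529.

q ≈ 130 W/m²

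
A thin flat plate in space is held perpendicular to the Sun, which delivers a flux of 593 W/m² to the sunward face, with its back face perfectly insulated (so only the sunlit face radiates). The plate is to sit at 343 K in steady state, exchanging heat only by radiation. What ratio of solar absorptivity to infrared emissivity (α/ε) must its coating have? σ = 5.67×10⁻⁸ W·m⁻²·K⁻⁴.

α/ε ≈ 1.32

Balance: αS·A = εσ·1A·T⁴ ⇒ α/ε = σT⁴/S.
α/ε = 5.67×10⁻⁸·(343)⁴/593 = 5.67×10⁻⁸·1.384×10¹⁰/593.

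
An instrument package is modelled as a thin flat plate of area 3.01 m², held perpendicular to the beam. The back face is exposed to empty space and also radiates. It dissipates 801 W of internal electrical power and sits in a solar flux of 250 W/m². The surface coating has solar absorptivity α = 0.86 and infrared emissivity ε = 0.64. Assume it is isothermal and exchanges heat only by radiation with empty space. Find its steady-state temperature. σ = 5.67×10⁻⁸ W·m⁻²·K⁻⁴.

T ≈ 285 K

At steady state, absorbed solar power + internal power = radiated power.
Absorbed: α·S·A_cross = 0.86·250·3.010 = 647.1 W (cross-section A).
Total input = 647.1 + 801 = 1448 W.
Radiated: εσ·A_surf·T⁴ with A_surf = 2A = 6.020 m².
T⁴ = 1448/(0.64·5.67×10⁻⁸·6.020) = 6.629×10⁹ K⁴.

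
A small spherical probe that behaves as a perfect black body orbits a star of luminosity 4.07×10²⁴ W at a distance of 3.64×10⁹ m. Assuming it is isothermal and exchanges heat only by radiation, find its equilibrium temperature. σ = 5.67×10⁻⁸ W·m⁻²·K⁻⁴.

T ≈ 573 K

First find the stellar flux at distance d: S = L/(4πd²) = 4.07×10²⁴/(4π·(3.64×10⁹)²) = 24440 W/m².
For an isothermal sphere, absorbed (1−a)S·πr² = emitted σ·4πr²·T⁴, so T⁴ = (1−a)S/(4σ).
T⁴ = 1.00·24440/(4·5.67×10⁻⁸) = 1.078×10¹¹ K⁴.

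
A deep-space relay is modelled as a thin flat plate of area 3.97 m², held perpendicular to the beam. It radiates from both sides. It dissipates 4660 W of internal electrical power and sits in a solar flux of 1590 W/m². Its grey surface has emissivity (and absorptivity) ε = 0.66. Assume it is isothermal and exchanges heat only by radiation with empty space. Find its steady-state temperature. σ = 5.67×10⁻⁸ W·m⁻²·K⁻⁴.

At steady state, absorbed solar power + internal power = radiated power.
Absorbed: α·S·A_cross = 0.66·1590·3.970 = 4166 W (cross-section A).
Total input = 4166 + 4660 = 8826 W.
Radiated: εσ·A_surf·T⁴ with A_surf = 2A = 7.940 m².
T⁴ = 8826/(0.66·5.67×10⁻⁸·7.940) = 2.970×10¹⁰ K⁴.

T ≈ 415 K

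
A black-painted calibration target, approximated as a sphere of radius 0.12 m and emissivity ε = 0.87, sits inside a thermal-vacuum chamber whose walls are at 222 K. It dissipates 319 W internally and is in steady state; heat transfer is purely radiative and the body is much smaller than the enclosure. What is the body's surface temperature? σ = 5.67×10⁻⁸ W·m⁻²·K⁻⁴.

For a small grey body in a large enclosure, net radiated power = εσA(T⁴ − T_w⁴).
Steady state: P = εσA(T⁴ − T_w⁴) with A = 4πr² = 0.1810 m².
T⁴ = P/(εσA) + T_w⁴ = 319/(0.87·5.67×10⁻⁸·0.1810) + (222)⁴
    = 3.574×10¹⁰ + 2.429×10⁹ = 3.817×10¹⁰ K⁴.

T ≈ 442 K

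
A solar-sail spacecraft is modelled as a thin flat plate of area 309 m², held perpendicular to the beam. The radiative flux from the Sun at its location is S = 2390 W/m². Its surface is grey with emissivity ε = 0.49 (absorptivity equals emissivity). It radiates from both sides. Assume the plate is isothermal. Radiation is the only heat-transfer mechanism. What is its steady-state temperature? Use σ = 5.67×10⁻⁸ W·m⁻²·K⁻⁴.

At equilibrium, absorbed power = emitted power.
Absorbing cross-section = A = 309.0 m²; emitting surface = 2A = 618.0 m² (ratio 2).
εS·A_cross = εσ·A_surf·T⁴  ⇒  T⁴ = S/(2σ)   (ε cancels).
T⁴ = 2390/(2·5.67×10⁻⁸) = 2.108×10¹⁰ K⁴.
T = (2.108×10¹⁰)^(1/4).

T ≈ 381 K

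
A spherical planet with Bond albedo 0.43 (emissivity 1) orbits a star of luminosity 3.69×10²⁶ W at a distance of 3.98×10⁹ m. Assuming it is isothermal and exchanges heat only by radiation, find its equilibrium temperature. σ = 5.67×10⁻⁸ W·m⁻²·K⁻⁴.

First find the stellar flux at distance d: S = L/(4πd²) = 3.69×10²⁶/(4π·(3.98×10⁹)²) = 1.854×10⁶ W/m².
For an isothermal sphere, absorbed (1−a)S·πr² = emitted σ·4πr²·T⁴, so T⁴ = (1−a)S/(4σ).
T⁴ = 0.570·1.854×10⁶/(4·5.67×10⁻⁸) = 4.659×10¹² K⁴.

T ≈ 1470 K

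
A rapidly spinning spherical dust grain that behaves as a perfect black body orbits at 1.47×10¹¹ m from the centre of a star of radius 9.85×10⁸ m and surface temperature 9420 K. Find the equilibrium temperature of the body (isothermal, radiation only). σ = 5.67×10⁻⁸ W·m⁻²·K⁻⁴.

The star's surface emits σT_*⁴; at distance d the flux is S = σT_*⁴(R_*/d)².
S = 5.67×10⁻⁸·(9420)⁴·(9.85×10⁸/1.47×10¹¹)² = 20050 W/m².
For an isothermal sphere T⁴ = (1−a)S/(4σ) = 8.839×10¹⁰ K⁴.

T ≈ 545 K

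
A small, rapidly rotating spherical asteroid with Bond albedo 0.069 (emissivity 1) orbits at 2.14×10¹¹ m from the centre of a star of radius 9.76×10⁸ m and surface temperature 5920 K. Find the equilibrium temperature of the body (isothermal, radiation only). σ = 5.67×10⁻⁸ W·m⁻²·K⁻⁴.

T ≈ 278 K

The star's surface emits σT_*⁴; at distance d the flux is S = σT_*⁴(R_*/d)².
S = 5.67×10⁻⁸·(5920)⁴·(9.76×10⁸/2.14×10¹¹)² = 1449 W/m².
For an isothermal sphere T⁴ = (1−a)S/(4σ) = 5.946×10⁹ K⁴.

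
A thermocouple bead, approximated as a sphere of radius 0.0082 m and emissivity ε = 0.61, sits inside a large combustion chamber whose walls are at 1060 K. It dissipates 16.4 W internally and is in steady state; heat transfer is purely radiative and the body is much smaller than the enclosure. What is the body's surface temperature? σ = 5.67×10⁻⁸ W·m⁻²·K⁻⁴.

T ≈ 1160 K

For a small grey body in a large enclosure, net radiated power = εσA(T⁴ − T_w⁴).
Steady state: P = εσA(T⁴ − T_w⁴) with A = 4πr² = 8.450×10⁻⁴ m².
T⁴ = P/(εσA) + T_w⁴ = 16.4/(0.61·5.67×10⁻⁸·8.450×10⁻⁴) + (1060)⁴
    = 5.612×10¹¹ + 1.262×10¹² = 1.824×10¹² K⁴.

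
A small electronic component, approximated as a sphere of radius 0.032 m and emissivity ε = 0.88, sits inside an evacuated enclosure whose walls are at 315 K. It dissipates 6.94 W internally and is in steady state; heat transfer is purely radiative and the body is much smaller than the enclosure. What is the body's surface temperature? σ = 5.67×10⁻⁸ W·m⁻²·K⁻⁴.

For a small grey body in a large enclosure, net radiated power = εσA(T⁴ − T_w⁴).
Steady state: P = εσA(T⁴ − T_w⁴) with A = 4πr² = 0.01287 m².
T⁴ = P/(εσA) + T_w⁴ = 6.94/(0.88·5.67×10⁻⁸·0.01287) + (315)⁴
    = 1.081×10¹⁰ + 9.846×10⁹ = 2.065×10¹⁰ K⁴.

T ≈ 379 K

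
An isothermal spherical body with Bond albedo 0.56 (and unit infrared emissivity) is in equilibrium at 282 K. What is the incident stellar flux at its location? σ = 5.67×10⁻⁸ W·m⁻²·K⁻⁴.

(1−a)S·πr² = σ·4πr²·T⁴ ⇒ S = 4σT⁴/(1−a).
S = 4·5.67×10⁻⁸·6.324×10⁹/0.440.

S ≈ 3260 W/m²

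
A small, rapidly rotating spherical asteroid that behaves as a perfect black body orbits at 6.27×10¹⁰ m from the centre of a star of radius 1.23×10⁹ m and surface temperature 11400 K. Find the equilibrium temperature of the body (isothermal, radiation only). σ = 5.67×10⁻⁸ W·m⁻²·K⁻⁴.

The star's surface emits σT_*⁴; at distance d the flux is S = σT_*⁴(R_*/d)².
S = 5.67×10⁻⁸·(11400)⁴·(1.23×10⁹/6.27×10¹⁰)² = 3.685×10⁵ W/m².
For an isothermal sphere T⁴ = (1−a)S/(4σ) = 1.625×10¹² K⁴.

T ≈ 1130 K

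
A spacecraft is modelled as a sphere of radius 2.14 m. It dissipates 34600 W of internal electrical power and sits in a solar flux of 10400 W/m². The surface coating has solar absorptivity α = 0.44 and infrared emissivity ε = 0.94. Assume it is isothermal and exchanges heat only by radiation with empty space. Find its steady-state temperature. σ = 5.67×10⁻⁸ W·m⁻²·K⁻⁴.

At steady state, absorbed solar power + internal power = radiated power.
Absorbed: α·S·A_cross = 0.44·10400·14.39 = 65840 W (cross-section πr²).
Total input = 65840 + 34600 = 1.004×10⁵ W.
Radiated: εσ·A_surf·T⁴ with A_surf = 4πr² = 57.55 m².
T⁴ = 1.004×10⁵/(0.94·5.67×10⁻⁸·57.55) = 3.274×10¹⁰ K⁴.

T ≈ 425 K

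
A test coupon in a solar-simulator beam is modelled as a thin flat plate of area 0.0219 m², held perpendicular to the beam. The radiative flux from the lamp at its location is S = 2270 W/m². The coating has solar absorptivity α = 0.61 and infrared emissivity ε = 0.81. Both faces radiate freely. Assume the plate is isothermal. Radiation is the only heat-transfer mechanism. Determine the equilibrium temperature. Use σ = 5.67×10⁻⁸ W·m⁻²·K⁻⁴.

At equilibrium, absorbed power = emitted power.
Absorbing cross-section = A = 0.02190 m²; emitting surface = 2A = 0.04380 m² (ratio 2).
αS·A_cross = εσ·A_surf·T⁴  ⇒  T⁴ = αS/(ε·2σ).
T⁴ = 0.610·2270/(0.81·2·5.67×10⁻⁸) = 1.508×10¹⁰ K⁴.
T = (1.508×10¹⁰)^(1/4).

T ≈ 350 K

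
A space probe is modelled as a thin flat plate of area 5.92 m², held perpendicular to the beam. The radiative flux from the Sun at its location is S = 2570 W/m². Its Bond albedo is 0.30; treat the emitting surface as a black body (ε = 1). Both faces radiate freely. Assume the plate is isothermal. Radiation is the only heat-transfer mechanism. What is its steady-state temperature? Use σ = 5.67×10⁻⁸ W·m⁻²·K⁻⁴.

T ≈ 355 K

At equilibrium, absorbed power = emitted power.
Absorbing cross-section = A = 5.920 m²; emitting surface = 2A = 11.84 m² (ratio 2).
(1−a)S·A_cross = εσ·A_surf·T⁴  ⇒  T⁴ = (1−a)S/(2σ).
T⁴ = 0.700·2570/(2·5.67×10⁻⁸) = 1.586×10¹⁰ K⁴.
T = (1.586×10¹⁰)^(1/4).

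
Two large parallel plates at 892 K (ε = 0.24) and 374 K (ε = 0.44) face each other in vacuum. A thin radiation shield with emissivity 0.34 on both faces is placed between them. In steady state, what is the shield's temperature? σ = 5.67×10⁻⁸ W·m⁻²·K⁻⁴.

T_s ≈ 721 K

In steady state the net flux on the hot side equals that on the cold side.
σ(T₁⁴−T_s⁴)/D₁ = σ(T_s⁴−T₂⁴)/D₂, with D₁ = 1/ε₁+1/ε_s−1 = 6.108, D₂ = 1/ε_s+1/ε₂−1 = 4.214.
Solve for T_s⁴: T_s⁴ = (D₂·T₁⁴ + D₁·T₂⁴)/(D₁+D₂) = 2.700×10¹¹ K⁴.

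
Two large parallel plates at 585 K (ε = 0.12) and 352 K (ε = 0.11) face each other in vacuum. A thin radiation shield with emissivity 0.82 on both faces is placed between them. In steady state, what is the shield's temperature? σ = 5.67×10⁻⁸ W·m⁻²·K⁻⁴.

In steady state the net flux on the hot side equals that on the cold side.
σ(T₁⁴−T_s⁴)/D₁ = σ(T_s⁴−T₂⁴)/D₂, with D₁ = 1/ε₁+1/ε_s−1 = 8.553, D₂ = 1/ε_s+1/ε₂−1 = 9.310.
Solve for T_s⁴: T_s⁴ = (D₂·T₁⁴ + D₁·T₂⁴)/(D₁+D₂) = 6.839×10¹⁰ K⁴.

T_s ≈ 511 K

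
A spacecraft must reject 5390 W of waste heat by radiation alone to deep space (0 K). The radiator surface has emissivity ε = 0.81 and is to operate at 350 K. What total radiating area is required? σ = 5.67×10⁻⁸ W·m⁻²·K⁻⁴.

A ≈ 7.82 m²

P = εσA T⁴ ⇒ A = P/(εσT⁴).
T⁴ = 1.501×10¹⁰ K⁴.
A = 5390/(0.81 × 5.67×10⁻⁸ × 1.501×10¹⁰).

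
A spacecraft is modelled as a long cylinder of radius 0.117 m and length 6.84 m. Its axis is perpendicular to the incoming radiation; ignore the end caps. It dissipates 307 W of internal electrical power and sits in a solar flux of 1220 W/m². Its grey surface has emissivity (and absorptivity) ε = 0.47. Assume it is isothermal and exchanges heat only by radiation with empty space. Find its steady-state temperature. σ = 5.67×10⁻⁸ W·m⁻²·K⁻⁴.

T ≈ 309 K

At steady state, absorbed solar power + internal power = radiated power.
Absorbed: α·S·A_cross = 0.47·1220·1.601 = 917.8 W (cross-section 2rL).
Total input = 917.8 + 307 = 1225 W.
Radiated: εσ·A_surf·T⁴ with A_surf = 2πrL = 5.028 m².
T⁴ = 1225/(0.47·5.67×10⁻⁸·5.028) = 9.140×10⁹ K⁴.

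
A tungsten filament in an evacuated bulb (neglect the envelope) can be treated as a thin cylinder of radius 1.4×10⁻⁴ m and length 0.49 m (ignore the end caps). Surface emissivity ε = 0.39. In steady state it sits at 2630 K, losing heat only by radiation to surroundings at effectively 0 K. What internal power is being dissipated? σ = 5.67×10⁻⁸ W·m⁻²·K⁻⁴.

P ≈ 456 W

Steady state: P = εσA T⁴.
A = 2πrL = 4.310×10⁻⁴ m²; T⁴ = (2630)⁴ = 4.784×10¹³ K⁴.
P = 0.39 × 5.67×10⁻⁸ × 4.310×10⁻⁴ × 4.784×10¹³.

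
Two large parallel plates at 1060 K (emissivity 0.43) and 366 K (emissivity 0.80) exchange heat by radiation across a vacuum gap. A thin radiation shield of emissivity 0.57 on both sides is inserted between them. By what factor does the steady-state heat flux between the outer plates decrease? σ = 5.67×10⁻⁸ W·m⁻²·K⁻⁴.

factor ≈ 1.97

Without shield: q₀ = σΔ(T⁴)/(1/ε₁+1/ε₂−1) with denominator 2.576.
With shield the two gaps are in series; the resistances add: (1/ε₁+1/ε_s−1)+(1/ε_s+1/ε₂−1) = 3.080+2.004 = 5.084.
Heat-flux ratio q₀/q = 5.084/2.576.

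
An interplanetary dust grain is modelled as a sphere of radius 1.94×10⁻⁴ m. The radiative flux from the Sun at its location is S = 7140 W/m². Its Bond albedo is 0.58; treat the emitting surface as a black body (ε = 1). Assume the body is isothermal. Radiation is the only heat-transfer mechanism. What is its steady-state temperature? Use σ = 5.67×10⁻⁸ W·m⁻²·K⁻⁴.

At equilibrium, absorbed power = emitted power.
Absorbing cross-section = πr² = 1.182×10⁻⁷ m²; emitting surface = 4πr² = 4.729×10⁻⁷ m² (ratio 4).
(1−a)S·A_cross = εσ·A_surf·T⁴  ⇒  T⁴ = (1−a)S/(4σ).
T⁴ = 0.420·7140/(4·5.67×10⁻⁸) = 1.322×10¹⁰ K⁴.
T = (1.322×10¹⁰)^(1/4).

T ≈ 339 K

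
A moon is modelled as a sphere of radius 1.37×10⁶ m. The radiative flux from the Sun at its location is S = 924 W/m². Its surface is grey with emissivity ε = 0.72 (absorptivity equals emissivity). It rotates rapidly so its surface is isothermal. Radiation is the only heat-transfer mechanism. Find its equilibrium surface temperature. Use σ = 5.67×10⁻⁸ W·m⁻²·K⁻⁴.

At equilibrium, absorbed power = emitted power.
Absorbing cross-section = πr² = 5.896×10¹² m²; emitting surface = 4πr² = 2.359×10¹³ m² (ratio 4).
εS·A_cross = εσ·A_surf·T⁴  ⇒  T⁴ = S/(4σ)   (ε cancels).
T⁴ = 924/(4·5.67×10⁻⁸) = 4.074×10⁹ K⁴.
T = (4.074×10⁹)^(1/4).

T ≈ 253 K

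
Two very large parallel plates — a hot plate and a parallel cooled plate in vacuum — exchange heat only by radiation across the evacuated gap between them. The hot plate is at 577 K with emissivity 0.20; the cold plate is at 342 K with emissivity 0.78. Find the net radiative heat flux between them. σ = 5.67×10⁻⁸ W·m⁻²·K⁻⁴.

q ≈ 1040 W/m²

For two infinite grey parallel plates, q = σ(T₁⁴ − T₂⁴)/(1/ε₁ + 1/ε₂ − 1).
T₁⁴ − T₂⁴ = 1.108×10¹¹ − 1.368×10¹⁰ = 9.716×10¹⁰ K⁴.
1/ε₁ + 1/ε₂ − 1 = 5.000 + 1.282 − 1 = 5.282.
q = 5.67×10⁻⁸ × 9.716×10¹⁰ / 5.282.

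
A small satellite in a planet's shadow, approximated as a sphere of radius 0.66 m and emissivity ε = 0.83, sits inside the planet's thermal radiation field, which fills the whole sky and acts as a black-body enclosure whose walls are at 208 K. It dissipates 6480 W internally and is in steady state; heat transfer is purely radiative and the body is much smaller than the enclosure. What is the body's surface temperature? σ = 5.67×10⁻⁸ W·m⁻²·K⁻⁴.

T ≈ 405 K

For a small grey body in a large enclosure, net radiated power = εσA(T⁴ − T_w⁴).
Steady state: P = εσA(T⁴ − T_w⁴) with A = 4πr² = 5.474 m².
T⁴ = P/(εσA) + T_w⁴ = 6480/(0.83·5.67×10⁻⁸·5.474) + (208)⁴
    = 2.515×10¹⁰ + 1.872×10⁹ = 2.703×10¹⁰ K⁴.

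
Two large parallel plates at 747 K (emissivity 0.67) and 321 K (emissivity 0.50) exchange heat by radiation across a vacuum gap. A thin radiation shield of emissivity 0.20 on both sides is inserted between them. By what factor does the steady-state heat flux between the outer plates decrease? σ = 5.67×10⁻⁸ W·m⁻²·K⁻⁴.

factor ≈ 4.61

Without shield: q₀ = σΔ(T⁴)/(1/ε₁+1/ε₂−1) with denominator 2.493.
With shield the two gaps are in series; the resistances add: (1/ε₁+1/ε_s−1)+(1/ε_s+1/ε₂−1) = 5.493+6.000 = 11.49.
Heat-flux ratio q₀/q = 11.49/2.493.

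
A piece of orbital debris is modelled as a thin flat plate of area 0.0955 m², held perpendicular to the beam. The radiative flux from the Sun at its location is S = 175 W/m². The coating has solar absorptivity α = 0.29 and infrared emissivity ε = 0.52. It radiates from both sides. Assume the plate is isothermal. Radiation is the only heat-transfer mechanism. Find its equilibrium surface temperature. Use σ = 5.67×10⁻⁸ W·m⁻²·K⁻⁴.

T ≈ 171 K

At equilibrium, absorbed power = emitted power.
Absorbing cross-section = A = 0.09550 m²; emitting surface = 2A = 0.1910 m² (ratio 2).
αS·A_cross = εσ·A_surf·T⁴  ⇒  T⁴ = αS/(ε·2σ).
T⁴ = 0.290·175/(0.52·2·5.67×10⁻⁸) = 8.606×10⁸ K⁴.
T = (8.606×10⁸)^(1/4).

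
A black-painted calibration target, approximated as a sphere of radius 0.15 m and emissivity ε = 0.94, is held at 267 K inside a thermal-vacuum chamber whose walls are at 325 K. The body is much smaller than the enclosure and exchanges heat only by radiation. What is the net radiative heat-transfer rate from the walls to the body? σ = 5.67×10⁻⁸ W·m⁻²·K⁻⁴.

P_net ≈ 91.5 W

For a small grey body in a large enclosure: P_net = εσA(T_body⁴ − T_wall⁴).
A = 4πr² = 0.2827 m²; T_body⁴ − T_wall⁴ = 5.082×10⁹ − 1.116×10¹⁰ = -6.075×10⁹ K⁴.
|P_net| = 0.94·5.67×10⁻⁸·0.2827·6.075×10⁹.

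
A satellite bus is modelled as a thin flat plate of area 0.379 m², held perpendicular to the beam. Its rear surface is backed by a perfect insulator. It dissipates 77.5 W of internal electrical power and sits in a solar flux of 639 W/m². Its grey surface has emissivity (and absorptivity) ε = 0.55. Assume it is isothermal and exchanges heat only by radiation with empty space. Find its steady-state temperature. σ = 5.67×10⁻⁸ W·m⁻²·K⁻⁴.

At steady state, absorbed solar power + internal power = radiated power.
Absorbed: α·S·A_cross = 0.55·639·0.3790 = 133.2 W (cross-section A).
Total input = 133.2 + 77.5 = 210.7 W.
Radiated: εσ·A_surf·T⁴ with A_surf = A = 0.3790 m².
T⁴ = 210.7/(0.55·5.67×10⁻⁸·0.3790) = 1.783×10¹⁰ K⁴.

T ≈ 365 K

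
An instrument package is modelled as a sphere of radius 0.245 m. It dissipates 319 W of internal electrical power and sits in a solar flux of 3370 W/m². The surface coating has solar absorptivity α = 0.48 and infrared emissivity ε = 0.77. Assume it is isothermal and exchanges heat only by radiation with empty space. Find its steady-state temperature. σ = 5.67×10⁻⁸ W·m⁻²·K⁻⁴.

At steady state, absorbed solar power + internal power = radiated power.
Absorbed: α·S·A_cross = 0.48·3370·0.1886 = 305.0 W (cross-section πr²).
Total input = 305.0 + 319 = 624.0 W.
Radiated: εσ·A_surf·T⁴ with A_surf = 4πr² = 0.7543 m².
T⁴ = 624.0/(0.77·5.67×10⁻⁸·0.7543) = 1.895×10¹⁰ K⁴.

T ≈ 371 K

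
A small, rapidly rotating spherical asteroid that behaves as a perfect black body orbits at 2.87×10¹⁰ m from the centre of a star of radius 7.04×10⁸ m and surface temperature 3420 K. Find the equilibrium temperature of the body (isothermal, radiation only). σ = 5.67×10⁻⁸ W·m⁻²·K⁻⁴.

T ≈ 379 K

The star's surface emits σT_*⁴; at distance d the flux is S = σT_*⁴(R_*/d)².
S = 5.67×10⁻⁸·(3420)⁴·(7.04×10⁸/2.87×10¹⁰)² = 4667 W/m².
For an isothermal sphere T⁴ = (1−a)S/(4σ) = 2.058×10¹⁰ K⁴.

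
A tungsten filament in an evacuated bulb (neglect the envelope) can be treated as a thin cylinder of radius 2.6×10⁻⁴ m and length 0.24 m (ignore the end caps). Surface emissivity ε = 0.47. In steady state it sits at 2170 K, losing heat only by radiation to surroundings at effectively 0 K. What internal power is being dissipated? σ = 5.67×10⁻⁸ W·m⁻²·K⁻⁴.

P ≈ 232 W

Steady state: P = εσA T⁴.
A = 2πrL = 3.921×10⁻⁴ m²; T⁴ = (2170)⁴ = 2.217×10¹³ K⁴.
P = 0.47 × 5.67×10⁻⁸ × 3.921×10⁻⁴ × 2.217×10¹³.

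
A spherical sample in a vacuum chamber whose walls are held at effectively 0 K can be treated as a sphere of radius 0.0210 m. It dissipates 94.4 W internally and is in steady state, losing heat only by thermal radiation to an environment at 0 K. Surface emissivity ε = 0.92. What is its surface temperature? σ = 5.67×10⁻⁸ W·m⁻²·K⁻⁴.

Steady state: internal power = radiated power, P = εσA T⁴.
Radiating area A = 4πr² = 0.005542 m².
T⁴ = P/(εσA) = 94.4/(0.92·5.67×10⁻⁸·0.005542) = 3.266×10¹¹ K⁴.
T = (3.266×10¹¹)^(1/4).

T ≈ 756 K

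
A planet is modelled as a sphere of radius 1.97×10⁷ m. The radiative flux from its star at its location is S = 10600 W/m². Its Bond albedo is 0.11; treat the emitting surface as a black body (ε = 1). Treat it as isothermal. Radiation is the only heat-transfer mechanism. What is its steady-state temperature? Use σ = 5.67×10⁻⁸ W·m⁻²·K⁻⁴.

At equilibrium, absorbed power = emitted power.
Absorbing cross-section = πr² = 1.219×10¹⁵ m²; emitting surface = 4πr² = 4.877×10¹⁵ m² (ratio 4).
(1−a)S·A_cross = εσ·A_surf·T⁴  ⇒  T⁴ = (1−a)S/(4σ).
T⁴ = 0.890·10600/(4·5.67×10⁻⁸) = 4.160×10¹⁰ K⁴.
T = (4.160×10¹⁰)^(1/4).

T ≈ 452 K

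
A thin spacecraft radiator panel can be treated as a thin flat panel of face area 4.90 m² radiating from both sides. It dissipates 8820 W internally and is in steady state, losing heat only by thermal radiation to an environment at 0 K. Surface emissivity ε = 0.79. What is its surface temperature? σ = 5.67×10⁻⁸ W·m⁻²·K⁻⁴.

T ≈ 376 K

Steady state: internal power = radiated power, P = εσA T⁴.
Radiating area A = 2·4.90 = 9.800 m².
T⁴ = P/(εσA) = 8820/(0.79·5.67×10⁻⁸·9.800) = 2.009×10¹⁰ K⁴.
T = (2.009×10¹⁰)^(1/4).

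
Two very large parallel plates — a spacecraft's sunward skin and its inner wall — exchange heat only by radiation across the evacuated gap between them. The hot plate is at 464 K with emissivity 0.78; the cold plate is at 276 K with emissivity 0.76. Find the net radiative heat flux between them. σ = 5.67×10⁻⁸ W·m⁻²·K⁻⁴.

q ≈ 1440 W/m²

For two infinite grey parallel plates, q = σ(T₁⁴ − T₂⁴)/(1/ε₁ + 1/ε₂ − 1).
T₁⁴ − T₂⁴ = 4.635×10¹⁰ − 5.803×10⁹ = 4.055×10¹⁰ K⁴.
1/ε₁ + 1/ε₂ − 1 = 1.282 + 1.316 − 1 = 1.598.
q = 5.67×10⁻⁸ × 4.055×10¹⁰ / 1.598.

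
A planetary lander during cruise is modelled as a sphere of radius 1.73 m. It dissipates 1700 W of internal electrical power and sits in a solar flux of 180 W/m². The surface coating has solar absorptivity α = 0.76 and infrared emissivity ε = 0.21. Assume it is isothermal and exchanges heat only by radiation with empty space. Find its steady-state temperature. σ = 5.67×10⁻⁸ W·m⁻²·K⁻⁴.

T ≈ 286 K

At steady state, absorbed solar power + internal power = radiated power.
Absorbed: α·S·A_cross = 0.76·180·9.402 = 1286 W (cross-section πr²).
Total input = 1286 + 1700 = 2986 W.
Radiated: εσ·A_surf·T⁴ with A_surf = 4πr² = 37.61 m².
T⁴ = 2986/(0.21·5.67×10⁻⁸·37.61) = 6.668×10⁹ K⁴.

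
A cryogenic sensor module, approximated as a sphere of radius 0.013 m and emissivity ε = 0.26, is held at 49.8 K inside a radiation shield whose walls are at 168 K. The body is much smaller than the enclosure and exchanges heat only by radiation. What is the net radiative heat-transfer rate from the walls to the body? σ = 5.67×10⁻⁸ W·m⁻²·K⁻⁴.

For a small grey body in a large enclosure: P_net = εσA(T_body⁴ − T_wall⁴).
A = 4πr² = 0.002124 m²; T_body⁴ − T_wall⁴ = 6.151×10⁶ − 7.966×10⁸ = -7.904×10⁸ K⁴.
|P_net| = 0.26·5.67×10⁻⁸·0.002124·7.904×10⁸.

P_net ≈ 0.0247 W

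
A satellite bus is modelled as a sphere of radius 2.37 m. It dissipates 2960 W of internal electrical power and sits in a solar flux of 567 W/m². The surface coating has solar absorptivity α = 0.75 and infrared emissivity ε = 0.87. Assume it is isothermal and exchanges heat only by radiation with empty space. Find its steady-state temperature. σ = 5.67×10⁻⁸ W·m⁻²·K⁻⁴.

At steady state, absorbed solar power + internal power = radiated power.
Absorbed: α·S·A_cross = 0.75·567·17.65 = 7504 W (cross-section πr²).
Total input = 7504 + 2960 = 10460 W.
Radiated: εσ·A_surf·T⁴ with A_surf = 4πr² = 70.58 m².
T⁴ = 10460/(0.87·5.67×10⁻⁸·70.58) = 3.005×10⁹ K⁴.

T ≈ 234 K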